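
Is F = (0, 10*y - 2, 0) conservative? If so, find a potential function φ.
Yes, F is conservative. φ = y*(5*y - 2)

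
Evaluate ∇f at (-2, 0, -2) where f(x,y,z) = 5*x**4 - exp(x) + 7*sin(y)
(-160 - exp(-2), 7, 0)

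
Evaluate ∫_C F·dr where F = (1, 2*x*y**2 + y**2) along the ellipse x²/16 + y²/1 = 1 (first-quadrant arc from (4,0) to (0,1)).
-11/3 + pi/2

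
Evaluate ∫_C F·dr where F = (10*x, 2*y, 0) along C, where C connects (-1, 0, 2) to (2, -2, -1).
19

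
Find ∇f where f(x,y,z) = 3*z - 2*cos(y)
(0, 2*sin(y), 3)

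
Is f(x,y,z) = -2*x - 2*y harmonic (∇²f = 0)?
Yes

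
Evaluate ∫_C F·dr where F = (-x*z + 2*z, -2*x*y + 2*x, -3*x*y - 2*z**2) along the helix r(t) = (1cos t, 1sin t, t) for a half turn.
-2*pi**3/3 - 5*pi/4 - 4/3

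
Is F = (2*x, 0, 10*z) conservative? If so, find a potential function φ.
Yes, F is conservative. φ = x**2 + 5*z**2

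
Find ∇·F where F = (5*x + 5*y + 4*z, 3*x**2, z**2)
2*z + 5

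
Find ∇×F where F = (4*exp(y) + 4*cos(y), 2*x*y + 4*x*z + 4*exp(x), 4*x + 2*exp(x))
(-4*x, -2*exp(x) - 4, 2*y + 4*z + 4*exp(x) - 4*exp(y) + 4*sin(y))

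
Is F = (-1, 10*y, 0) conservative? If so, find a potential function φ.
Yes, F is conservative. φ = -x + 5*y**2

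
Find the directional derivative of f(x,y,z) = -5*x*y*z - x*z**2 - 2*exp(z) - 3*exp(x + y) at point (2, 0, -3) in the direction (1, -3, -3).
3*sqrt(19)*(-45*exp(3) + 2 + 2*exp(5))*exp(-3)/19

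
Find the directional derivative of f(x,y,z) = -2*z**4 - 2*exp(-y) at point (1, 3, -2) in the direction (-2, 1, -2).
-128/3 + 2*exp(-3)/3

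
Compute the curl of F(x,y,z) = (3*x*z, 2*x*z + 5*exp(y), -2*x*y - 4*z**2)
(-4*x, 3*x + 2*y, 2*z)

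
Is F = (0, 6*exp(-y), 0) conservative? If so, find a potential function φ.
Yes, F is conservative. φ = -6*exp(-y)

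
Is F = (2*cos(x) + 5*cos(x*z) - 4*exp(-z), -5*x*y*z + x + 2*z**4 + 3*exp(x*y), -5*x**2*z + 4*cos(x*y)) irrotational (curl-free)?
No, ∇×F = (5*x*y - 4*x*sin(x*y) - 8*z**3, 10*x*z - 5*x*sin(x*z) + 4*y*sin(x*y) + 4*exp(-z), -5*y*z + 3*y*exp(x*y) + 1)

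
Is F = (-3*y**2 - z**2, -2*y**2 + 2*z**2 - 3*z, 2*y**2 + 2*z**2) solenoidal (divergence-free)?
No, ∇·F = -4*y + 4*z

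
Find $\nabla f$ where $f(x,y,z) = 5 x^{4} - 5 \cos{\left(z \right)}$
(20*x**3, 0, 5*sin(z))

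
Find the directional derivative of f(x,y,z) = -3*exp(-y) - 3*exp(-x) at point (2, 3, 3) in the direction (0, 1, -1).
3*sqrt(2)*exp(-3)/2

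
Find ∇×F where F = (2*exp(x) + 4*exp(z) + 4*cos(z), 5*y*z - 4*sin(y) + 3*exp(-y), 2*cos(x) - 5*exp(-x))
(-5*y, 4*exp(z) + 2*sin(x) - 4*sin(z) - 5*exp(-x), 0)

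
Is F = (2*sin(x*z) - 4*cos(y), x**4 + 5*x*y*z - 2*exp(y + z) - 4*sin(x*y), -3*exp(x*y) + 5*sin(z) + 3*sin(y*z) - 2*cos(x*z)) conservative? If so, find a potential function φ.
No, ∇×F = (-5*x*y - 3*x*exp(x*y) + 3*z*cos(y*z) + 2*exp(y + z), 2*x*cos(x*z) + 3*y*exp(x*y) - 2*z*sin(x*z), 4*x**3 + 5*y*z - 4*y*cos(x*y) - 4*sin(y)) ≠ 0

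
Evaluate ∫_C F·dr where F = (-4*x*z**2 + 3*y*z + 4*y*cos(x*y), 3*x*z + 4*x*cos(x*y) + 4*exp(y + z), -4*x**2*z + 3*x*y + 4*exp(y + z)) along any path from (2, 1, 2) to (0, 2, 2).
-4*exp(3) - 4*sin(2) + 20 + 4*exp(4)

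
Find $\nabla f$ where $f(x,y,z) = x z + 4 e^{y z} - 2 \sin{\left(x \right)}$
(z - 2*cos(x), 4*z*exp(y*z), x + 4*y*exp(y*z))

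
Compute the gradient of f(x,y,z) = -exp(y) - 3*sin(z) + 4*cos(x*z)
(-4*z*sin(x*z), -exp(y), -4*x*sin(x*z) - 3*cos(z))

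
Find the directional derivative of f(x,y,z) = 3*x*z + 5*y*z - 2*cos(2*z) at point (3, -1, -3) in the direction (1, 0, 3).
3*sqrt(10)*(1 - 4*sin(6))/10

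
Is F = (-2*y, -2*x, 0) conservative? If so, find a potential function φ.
Yes, F is conservative. φ = -2*x*y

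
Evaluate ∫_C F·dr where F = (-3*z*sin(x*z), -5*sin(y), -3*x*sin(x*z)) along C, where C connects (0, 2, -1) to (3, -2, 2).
-3 + 3*cos(6)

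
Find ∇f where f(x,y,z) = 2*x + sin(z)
(2, 0, cos(z))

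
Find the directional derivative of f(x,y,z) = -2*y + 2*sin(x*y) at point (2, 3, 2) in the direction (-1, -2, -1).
sqrt(6)*(2 - 7*cos(6))/3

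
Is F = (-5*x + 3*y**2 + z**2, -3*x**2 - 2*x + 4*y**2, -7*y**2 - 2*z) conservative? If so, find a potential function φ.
No, ∇×F = (-14*y, 2*z, -6*x - 6*y - 2) ≠ 0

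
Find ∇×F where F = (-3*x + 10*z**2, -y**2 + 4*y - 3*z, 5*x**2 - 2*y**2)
(3 - 4*y, -10*x + 20*z, 0)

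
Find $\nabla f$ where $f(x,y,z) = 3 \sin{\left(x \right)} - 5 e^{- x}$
(3*cos(x) + 5*exp(-x), 0, 0)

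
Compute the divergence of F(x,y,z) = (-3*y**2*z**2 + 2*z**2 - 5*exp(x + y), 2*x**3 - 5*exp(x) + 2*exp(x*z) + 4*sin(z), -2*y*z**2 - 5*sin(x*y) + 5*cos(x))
-4*y*z - 5*exp(x + y)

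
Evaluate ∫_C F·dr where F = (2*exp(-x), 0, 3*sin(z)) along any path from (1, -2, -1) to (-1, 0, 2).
-4*sinh(1) - 3*cos(2) + 3*cos(1)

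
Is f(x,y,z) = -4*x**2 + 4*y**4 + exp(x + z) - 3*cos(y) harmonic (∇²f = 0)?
No, ∇²f = 48*y**2 + 2*exp(x + z) + 3*cos(y) - 8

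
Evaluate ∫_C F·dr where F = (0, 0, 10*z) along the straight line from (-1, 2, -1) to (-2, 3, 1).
0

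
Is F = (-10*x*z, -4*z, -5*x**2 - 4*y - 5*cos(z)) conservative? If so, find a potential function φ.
Yes, F is conservative. φ = -5*x**2*z - 4*y*z - 5*sin(z)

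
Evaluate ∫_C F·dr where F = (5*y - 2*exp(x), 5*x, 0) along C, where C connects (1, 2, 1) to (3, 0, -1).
-2*exp(3) - 10 + 2*E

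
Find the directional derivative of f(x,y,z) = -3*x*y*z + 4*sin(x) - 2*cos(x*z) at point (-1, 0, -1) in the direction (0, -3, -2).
sqrt(13)*(4*sin(1) + 9)/13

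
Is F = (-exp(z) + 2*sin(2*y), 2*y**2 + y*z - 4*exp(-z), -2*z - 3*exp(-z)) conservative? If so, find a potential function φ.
No, ∇×F = (-y - 4*exp(-z), -exp(z), -4*cos(2*y)) ≠ 0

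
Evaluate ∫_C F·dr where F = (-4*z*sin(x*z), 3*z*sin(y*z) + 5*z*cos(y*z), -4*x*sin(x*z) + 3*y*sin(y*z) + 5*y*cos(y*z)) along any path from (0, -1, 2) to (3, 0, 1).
-7 + 4*cos(3) + 3*cos(2) + 5*sin(2)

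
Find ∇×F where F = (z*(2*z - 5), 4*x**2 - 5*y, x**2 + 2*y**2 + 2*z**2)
(4*y, -2*x + 4*z - 5, 8*x)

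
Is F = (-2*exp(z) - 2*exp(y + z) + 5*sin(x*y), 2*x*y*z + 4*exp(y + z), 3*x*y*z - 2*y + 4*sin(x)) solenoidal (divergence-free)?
No, ∇·F = 3*x*y + 2*x*z + 5*y*cos(x*y) + 4*exp(y + z)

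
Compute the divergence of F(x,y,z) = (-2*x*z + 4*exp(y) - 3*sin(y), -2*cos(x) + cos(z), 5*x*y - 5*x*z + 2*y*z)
-5*x + 2*y - 2*z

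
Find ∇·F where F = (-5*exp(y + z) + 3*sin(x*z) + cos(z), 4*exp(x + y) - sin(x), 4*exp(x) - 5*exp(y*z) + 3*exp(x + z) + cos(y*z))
-5*y*exp(y*z) - y*sin(y*z) + 3*z*cos(x*z) + 4*exp(x + y) + 3*exp(x + z)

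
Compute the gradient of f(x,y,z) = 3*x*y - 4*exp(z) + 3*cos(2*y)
(3*y, 3*x - 6*sin(2*y), -4*exp(z))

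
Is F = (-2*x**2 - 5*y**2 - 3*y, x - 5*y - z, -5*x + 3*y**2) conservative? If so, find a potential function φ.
No, ∇×F = (6*y + 1, 5, 10*y + 4) ≠ 0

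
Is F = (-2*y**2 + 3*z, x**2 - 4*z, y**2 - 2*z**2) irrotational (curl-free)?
No, ∇×F = (2*y + 4, 3, 2*x + 4*y)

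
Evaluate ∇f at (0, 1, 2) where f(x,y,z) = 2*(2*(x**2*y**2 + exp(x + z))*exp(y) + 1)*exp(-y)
(4*exp(2), -2*exp(-1), 4*exp(2))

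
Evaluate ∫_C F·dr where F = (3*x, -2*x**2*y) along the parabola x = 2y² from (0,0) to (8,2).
32/3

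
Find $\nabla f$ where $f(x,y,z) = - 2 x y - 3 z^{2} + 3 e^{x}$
(-2*y + 3*exp(x), -2*x, -6*z)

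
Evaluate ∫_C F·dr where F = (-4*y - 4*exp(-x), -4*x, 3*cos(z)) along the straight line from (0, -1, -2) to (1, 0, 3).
-4 + 3*sin(3) + 4*exp(-1) + 3*sin(2)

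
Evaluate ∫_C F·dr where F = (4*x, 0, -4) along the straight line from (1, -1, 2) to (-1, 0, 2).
0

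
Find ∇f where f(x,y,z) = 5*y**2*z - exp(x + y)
(-exp(x + y), 10*y*z - exp(x + y), 5*y**2)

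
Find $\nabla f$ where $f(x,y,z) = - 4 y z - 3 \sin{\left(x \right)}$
(-3*cos(x), -4*z, -4*y)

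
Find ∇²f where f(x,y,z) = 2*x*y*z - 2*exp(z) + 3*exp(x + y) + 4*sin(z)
-2*exp(z) + 6*exp(x + y) - 4*sin(z)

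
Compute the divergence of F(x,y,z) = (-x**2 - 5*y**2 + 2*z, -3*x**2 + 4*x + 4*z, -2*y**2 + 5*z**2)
-2*x + 10*z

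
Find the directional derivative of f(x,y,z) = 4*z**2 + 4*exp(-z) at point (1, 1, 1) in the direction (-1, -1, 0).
0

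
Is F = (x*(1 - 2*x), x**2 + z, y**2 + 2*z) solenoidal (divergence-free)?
No, ∇·F = 3 - 4*x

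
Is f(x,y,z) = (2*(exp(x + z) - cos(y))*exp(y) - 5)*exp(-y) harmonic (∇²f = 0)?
No, ∇²f = 4*exp(x + z) + 2*cos(y) - 5*exp(-y)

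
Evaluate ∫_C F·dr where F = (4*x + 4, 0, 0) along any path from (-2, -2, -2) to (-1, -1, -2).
-2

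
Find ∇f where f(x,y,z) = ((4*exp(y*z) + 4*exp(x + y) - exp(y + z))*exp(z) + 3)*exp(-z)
(4*exp(x + y), 4*z*exp(y*z) + 4*exp(x + y) - exp(y + z), 4*y*exp(y*z) - exp(y + z) - 3*exp(-z))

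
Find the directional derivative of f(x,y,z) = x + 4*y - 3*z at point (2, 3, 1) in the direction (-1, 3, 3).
2*sqrt(19)/19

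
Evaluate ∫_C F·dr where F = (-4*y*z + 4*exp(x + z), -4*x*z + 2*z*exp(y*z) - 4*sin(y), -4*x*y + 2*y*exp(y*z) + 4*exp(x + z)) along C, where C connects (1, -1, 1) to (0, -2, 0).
-4*exp(2) - 4*cos(1) + 4*cos(2) - 2*exp(-1) + 2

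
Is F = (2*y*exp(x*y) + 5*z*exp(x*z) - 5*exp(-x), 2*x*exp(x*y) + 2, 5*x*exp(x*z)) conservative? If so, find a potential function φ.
Yes, F is conservative. φ = 2*y + 2*exp(x*y) + 5*exp(x*z) + 5*exp(-x)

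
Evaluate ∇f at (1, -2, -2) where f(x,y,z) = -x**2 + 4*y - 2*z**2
(-2, 4, 8)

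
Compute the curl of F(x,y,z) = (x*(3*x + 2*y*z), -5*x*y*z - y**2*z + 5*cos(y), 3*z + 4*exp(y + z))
(5*x*y + y**2 + 4*exp(y + z), 2*x*y, z*(-2*x - 5*y))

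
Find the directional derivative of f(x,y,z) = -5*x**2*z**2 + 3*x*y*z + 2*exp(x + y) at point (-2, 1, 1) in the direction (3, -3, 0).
29*sqrt(2)/2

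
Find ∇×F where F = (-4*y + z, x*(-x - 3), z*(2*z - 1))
(0, 1, 1 - 2*x)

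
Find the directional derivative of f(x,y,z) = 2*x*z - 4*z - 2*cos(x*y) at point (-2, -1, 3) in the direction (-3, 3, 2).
-sqrt(22)*(3*sin(2) + 17)/11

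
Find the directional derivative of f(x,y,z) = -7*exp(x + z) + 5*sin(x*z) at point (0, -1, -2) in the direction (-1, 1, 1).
10*sqrt(3)/3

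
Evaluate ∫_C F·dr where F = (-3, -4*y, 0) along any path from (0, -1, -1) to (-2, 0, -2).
8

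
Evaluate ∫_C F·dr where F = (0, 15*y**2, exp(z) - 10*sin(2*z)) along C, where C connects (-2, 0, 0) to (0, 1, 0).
5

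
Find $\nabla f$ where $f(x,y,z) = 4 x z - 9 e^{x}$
(4*z - 9*exp(x), 0, 4*x)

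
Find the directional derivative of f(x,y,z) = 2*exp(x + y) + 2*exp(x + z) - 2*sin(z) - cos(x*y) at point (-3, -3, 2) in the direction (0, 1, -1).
sqrt(2)*(2*(E*cos(2) - 1)*exp(5) - 3*exp(6)*sin(9) + 2)*exp(-6)/2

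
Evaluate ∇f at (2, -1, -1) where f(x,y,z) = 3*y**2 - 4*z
(0, -6, -4)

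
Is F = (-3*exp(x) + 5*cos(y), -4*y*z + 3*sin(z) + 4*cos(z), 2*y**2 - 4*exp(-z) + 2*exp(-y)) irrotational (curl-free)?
No, ∇×F = (8*y + 4*sin(z) - 3*cos(z) - 2*exp(-y), 0, 5*sin(y))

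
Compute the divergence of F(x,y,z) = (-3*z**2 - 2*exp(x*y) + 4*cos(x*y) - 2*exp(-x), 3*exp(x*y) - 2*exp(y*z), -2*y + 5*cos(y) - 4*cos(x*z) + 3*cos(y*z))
3*x*exp(x*y) + 4*x*sin(x*z) - 2*y*exp(x*y) - 4*y*sin(x*y) - 3*y*sin(y*z) - 2*z*exp(y*z) + 2*exp(-x)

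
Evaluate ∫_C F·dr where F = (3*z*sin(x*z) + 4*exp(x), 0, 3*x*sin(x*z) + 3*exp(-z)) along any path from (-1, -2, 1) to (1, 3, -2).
-3*exp(2) - exp(-1) - 3*cos(2) + 3*cos(1) + 4*E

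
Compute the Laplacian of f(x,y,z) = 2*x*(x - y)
4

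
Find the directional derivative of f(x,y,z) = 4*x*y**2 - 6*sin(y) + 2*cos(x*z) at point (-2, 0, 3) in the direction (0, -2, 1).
4*sqrt(5)*(3 - sin(6))/5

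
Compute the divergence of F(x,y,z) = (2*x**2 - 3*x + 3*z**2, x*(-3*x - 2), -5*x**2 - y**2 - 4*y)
4*x - 3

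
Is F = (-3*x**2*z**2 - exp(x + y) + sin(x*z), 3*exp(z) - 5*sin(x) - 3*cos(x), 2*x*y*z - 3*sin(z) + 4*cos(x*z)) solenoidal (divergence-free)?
No, ∇·F = 2*x*y - 6*x*z**2 - 4*x*sin(x*z) + z*cos(x*z) - exp(x + y) - 3*cos(z)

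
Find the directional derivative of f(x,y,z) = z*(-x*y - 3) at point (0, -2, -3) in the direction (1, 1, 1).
-3*sqrt(3)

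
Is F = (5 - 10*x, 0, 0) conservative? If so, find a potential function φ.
Yes, F is conservative. φ = 5*x*(1 - x)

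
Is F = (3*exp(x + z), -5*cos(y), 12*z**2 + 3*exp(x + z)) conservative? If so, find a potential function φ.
Yes, F is conservative. φ = 4*z**3 + 3*exp(x + z) - 5*sin(y)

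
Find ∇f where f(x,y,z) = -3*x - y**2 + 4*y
(-3, 4 - 2*y, 0)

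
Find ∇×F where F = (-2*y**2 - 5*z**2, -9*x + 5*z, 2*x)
(-5, -10*z - 2, 4*y - 9)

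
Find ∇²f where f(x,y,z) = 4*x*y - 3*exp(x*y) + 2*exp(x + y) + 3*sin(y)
-3*x**2*exp(x*y) - 3*y**2*exp(x*y) + 4*exp(x + y) - 3*sin(y)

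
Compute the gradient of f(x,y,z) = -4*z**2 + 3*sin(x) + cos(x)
(-sin(x) + 3*cos(x), 0, -8*z)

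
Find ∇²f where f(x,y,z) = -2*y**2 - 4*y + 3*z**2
2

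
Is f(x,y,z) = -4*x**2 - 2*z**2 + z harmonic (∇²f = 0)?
No, ∇²f = -12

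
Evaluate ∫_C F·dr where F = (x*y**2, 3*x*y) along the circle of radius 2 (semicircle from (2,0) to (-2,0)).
16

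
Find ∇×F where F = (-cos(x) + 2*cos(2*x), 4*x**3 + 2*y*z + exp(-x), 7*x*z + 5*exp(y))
(-2*y + 5*exp(y), -7*z, 12*x**2 - exp(-x))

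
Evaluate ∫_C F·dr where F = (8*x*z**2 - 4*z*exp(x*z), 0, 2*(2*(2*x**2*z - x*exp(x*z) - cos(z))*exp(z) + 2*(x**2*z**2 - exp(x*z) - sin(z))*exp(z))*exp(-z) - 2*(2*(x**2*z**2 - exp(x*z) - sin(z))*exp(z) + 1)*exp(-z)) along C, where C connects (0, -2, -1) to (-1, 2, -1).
8 - 4*E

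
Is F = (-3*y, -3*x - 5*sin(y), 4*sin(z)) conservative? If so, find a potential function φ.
Yes, F is conservative. φ = -3*x*y + 5*cos(y) - 4*cos(z)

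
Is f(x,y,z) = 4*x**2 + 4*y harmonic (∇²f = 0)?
No, ∇²f = 8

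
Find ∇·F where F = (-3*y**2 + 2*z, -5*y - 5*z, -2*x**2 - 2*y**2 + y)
-5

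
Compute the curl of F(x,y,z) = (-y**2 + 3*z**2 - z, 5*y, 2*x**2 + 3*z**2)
(0, -4*x + 6*z - 1, 2*y)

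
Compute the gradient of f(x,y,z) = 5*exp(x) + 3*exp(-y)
(5*exp(x), -3*exp(-y), 0)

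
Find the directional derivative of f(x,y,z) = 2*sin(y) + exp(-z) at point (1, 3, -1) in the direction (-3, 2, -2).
2*sqrt(17)*(2*cos(3) + E)/17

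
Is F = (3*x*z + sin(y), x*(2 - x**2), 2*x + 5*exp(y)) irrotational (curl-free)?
No, ∇×F = (5*exp(y), 3*x - 2, -3*x**2 - cos(y) + 2)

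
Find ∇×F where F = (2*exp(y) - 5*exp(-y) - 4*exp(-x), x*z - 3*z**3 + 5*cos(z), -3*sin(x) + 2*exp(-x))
(-x + 9*z**2 + 5*sin(z), 3*cos(x) + 2*exp(-x), z - 2*exp(y) - 5*exp(-y))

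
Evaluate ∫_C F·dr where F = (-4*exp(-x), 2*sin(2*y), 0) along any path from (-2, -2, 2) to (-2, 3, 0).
-cos(6) + cos(4)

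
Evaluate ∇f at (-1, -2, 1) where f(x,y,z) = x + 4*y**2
(1, -16, 0)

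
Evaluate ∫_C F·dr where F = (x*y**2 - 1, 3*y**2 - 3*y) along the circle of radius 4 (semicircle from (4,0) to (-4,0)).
8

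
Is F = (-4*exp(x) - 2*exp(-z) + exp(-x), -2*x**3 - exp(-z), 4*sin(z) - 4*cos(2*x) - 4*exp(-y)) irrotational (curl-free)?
No, ∇×F = (-exp(-z) + 4*exp(-y), -8*sin(2*x) + 2*exp(-z), -6*x**2)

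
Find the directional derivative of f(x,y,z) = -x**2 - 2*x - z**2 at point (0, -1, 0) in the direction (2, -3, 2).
-4*sqrt(17)/17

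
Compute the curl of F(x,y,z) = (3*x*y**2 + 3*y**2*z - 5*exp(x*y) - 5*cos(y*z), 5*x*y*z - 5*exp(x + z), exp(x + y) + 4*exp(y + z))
(-5*x*y + exp(x + y) + 5*exp(x + z) + 4*exp(y + z), 3*y**2 + 5*y*sin(y*z) - exp(x + y), -6*x*y + 5*x*exp(x*y) - y*z - 5*z*sin(y*z) - 5*exp(x + z))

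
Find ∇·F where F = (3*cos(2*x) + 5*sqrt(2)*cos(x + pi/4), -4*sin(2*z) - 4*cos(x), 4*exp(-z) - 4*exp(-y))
-6*sin(2*x) - 5*sqrt(2)*sin(x + pi/4) - 4*exp(-z)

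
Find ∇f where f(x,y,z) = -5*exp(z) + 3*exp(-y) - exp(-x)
(exp(-x), -3*exp(-y), -5*exp(z))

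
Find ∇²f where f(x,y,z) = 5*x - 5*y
0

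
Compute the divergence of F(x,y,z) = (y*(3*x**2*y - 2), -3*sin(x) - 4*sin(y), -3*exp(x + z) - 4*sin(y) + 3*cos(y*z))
6*x*y**2 - 3*y*sin(y*z) - 3*exp(x + z) - 4*cos(y)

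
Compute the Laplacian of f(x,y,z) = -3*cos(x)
3*cos(x)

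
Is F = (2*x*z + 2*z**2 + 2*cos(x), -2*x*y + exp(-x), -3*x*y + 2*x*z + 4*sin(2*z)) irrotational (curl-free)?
No, ∇×F = (-3*x, 2*x + 3*y + 2*z, -2*y - exp(-x))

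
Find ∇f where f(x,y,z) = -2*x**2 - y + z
(-4*x, -1, 1)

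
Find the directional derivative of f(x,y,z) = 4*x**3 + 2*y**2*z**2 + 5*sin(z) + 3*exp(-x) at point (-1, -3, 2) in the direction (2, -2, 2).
sqrt(3)*(-E + 5*cos(2)/3 + 44)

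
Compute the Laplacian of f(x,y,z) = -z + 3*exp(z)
3*exp(z)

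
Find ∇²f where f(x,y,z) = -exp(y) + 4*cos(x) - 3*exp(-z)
-exp(y) - 4*cos(x) - 3*exp(-z)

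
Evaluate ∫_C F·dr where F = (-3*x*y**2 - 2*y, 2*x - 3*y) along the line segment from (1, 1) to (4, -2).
-183/4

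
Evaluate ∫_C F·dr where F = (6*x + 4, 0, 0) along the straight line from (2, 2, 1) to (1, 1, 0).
-13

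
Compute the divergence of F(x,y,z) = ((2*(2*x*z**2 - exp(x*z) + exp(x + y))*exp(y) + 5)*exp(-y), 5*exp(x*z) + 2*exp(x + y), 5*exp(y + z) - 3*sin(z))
4*z**2 - 2*z*exp(x*z) + 4*exp(x + y) + 5*exp(y + z) - 3*cos(z)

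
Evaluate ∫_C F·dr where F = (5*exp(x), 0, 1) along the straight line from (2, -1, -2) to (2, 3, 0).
2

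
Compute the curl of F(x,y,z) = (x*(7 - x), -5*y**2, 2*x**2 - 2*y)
(-2, -4*x, 0)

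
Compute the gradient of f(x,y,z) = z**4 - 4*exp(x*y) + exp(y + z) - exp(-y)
(-4*y*exp(x*y), -4*x*exp(x*y) + exp(y + z) + exp(-y), 4*z**3 + exp(y + z))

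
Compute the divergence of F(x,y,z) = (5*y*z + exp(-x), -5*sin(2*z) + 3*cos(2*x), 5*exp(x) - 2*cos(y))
-exp(-x)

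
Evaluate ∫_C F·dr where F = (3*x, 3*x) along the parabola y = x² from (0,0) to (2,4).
22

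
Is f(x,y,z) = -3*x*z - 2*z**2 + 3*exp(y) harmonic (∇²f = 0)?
No, ∇²f = 3*exp(y) - 4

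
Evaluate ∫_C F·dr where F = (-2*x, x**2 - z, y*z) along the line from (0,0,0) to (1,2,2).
1/3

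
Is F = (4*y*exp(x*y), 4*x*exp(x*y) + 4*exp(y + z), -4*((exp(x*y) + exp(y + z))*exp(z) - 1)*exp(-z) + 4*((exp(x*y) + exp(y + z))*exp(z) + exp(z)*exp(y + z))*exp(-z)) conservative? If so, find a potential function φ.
Yes, F is conservative. φ = 4*((exp(x*y) + exp(y + z))*exp(z) - 1)*exp(-z)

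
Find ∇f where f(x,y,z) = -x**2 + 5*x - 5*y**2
(5 - 2*x, -10*y, 0)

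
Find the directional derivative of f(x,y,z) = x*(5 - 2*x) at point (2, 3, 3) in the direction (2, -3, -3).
-3*sqrt(22)/11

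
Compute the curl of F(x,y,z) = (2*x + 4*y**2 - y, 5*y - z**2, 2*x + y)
(2*z + 1, -2, 1 - 8*y)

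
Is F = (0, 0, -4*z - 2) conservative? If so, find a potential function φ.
Yes, F is conservative. φ = 2*z*(-z - 1)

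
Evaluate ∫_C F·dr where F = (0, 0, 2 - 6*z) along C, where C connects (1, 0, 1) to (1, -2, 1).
0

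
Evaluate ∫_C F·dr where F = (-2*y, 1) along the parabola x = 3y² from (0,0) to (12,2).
-30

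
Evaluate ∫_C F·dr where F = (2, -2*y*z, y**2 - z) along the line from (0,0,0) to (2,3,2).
-4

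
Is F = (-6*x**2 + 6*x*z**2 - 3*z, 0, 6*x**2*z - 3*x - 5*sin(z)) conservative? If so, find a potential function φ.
Yes, F is conservative. φ = -2*x**3 + 3*x**2*z**2 - 3*x*z + 5*cos(z)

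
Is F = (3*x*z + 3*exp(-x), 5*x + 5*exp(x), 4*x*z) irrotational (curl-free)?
No, ∇×F = (0, 3*x - 4*z, 5*exp(x) + 5)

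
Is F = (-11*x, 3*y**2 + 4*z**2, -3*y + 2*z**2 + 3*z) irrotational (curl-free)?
No, ∇×F = (-8*z - 3, 0, 0)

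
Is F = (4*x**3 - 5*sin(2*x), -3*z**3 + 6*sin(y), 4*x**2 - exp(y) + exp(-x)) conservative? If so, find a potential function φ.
No, ∇×F = (9*z**2 - exp(y), -8*x + exp(-x), 0) ≠ 0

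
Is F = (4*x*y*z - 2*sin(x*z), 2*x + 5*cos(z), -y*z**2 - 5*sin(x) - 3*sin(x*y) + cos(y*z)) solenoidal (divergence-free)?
No, ∇·F = 2*y*z - y*sin(y*z) - 2*z*cos(x*z)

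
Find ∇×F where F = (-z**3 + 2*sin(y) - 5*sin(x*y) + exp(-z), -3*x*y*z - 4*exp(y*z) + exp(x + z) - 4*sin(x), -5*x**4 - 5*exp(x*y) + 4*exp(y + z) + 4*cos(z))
(3*x*y - 5*x*exp(x*y) + 4*y*exp(y*z) - exp(x + z) + 4*exp(y + z), 20*x**3 + 5*y*exp(x*y) - 3*z**2 - exp(-z), 5*x*cos(x*y) - 3*y*z + exp(x + z) - 4*cos(x) - 2*cos(y))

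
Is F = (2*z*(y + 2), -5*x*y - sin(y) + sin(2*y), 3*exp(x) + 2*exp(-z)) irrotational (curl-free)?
No, ∇×F = (0, 2*y - 3*exp(x) + 4, -5*y - 2*z)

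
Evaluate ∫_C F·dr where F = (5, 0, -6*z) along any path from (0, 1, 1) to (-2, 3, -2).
-19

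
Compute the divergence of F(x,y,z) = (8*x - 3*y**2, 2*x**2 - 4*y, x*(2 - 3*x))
4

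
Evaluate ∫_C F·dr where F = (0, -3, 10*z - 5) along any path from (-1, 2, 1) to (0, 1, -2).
33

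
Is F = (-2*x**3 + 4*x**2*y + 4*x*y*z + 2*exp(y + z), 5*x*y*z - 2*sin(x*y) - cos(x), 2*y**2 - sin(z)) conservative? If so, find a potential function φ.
No, ∇×F = (y*(4 - 5*x), 4*x*y + 2*exp(y + z), -4*x**2 - 4*x*z + 5*y*z - 2*y*cos(x*y) - 2*exp(y + z) + sin(x)) ≠ 0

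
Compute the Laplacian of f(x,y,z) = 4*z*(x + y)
0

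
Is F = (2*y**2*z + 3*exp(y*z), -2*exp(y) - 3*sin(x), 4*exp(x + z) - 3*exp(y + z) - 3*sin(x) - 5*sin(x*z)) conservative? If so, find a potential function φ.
No, ∇×F = (-3*exp(y + z), 2*y**2 + 3*y*exp(y*z) + 5*z*cos(x*z) - 4*exp(x + z) + 3*cos(x), -4*y*z - 3*z*exp(y*z) - 3*cos(x)) ≠ 0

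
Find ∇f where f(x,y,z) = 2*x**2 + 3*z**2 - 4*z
(4*x, 0, 6*z - 4)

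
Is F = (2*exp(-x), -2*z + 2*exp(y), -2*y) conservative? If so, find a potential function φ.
Yes, F is conservative. φ = -2*y*z + 2*exp(y) - 2*exp(-x)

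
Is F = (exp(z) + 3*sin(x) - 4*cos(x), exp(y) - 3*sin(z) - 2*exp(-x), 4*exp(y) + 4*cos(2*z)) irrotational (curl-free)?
No, ∇×F = (4*exp(y) + 3*cos(z), exp(z), 2*exp(-x))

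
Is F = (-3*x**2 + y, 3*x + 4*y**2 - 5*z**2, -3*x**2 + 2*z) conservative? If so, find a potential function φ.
No, ∇×F = (10*z, 6*x, 2) ≠ 0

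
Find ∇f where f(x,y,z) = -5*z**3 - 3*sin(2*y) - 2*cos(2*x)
(4*sin(2*x), -6*cos(2*y), -15*z**2)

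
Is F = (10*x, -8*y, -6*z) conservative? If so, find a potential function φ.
Yes, F is conservative. φ = 5*x**2 - 4*y**2 - 3*z**2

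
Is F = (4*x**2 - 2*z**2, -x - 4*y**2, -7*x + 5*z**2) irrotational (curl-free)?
No, ∇×F = (0, 7 - 4*z, -1)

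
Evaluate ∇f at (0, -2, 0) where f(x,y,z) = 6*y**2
(0, -24, 0)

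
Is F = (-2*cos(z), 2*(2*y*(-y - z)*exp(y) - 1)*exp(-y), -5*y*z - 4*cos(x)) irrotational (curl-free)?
No, ∇×F = (4*y - 5*z, -4*sin(x) + 2*sin(z), 0)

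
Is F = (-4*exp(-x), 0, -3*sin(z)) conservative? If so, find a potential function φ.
Yes, F is conservative. φ = 3*cos(z) + 4*exp(-x)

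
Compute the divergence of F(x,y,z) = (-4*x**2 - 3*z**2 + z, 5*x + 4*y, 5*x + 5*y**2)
4 - 8*x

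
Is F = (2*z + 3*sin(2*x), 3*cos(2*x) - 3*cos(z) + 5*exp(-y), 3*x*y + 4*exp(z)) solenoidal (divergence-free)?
No, ∇·F = 4*exp(z) + 6*cos(2*x) - 5*exp(-y)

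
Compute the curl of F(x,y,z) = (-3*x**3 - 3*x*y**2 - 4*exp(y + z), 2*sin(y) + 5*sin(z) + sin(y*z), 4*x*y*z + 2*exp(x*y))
(4*x*z + 2*x*exp(x*y) - y*cos(y*z) - 5*cos(z), -4*y*z - 2*y*exp(x*y) - 4*exp(y + z), 6*x*y + 4*exp(y + z))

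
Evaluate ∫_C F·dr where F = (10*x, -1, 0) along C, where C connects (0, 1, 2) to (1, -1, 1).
7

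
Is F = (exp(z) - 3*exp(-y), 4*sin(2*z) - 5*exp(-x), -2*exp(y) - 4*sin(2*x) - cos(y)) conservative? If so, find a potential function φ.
No, ∇×F = (-2*exp(y) + sin(y) - 8*cos(2*z), exp(z) + 8*cos(2*x), -3*exp(-y) + 5*exp(-x)) ≠ 0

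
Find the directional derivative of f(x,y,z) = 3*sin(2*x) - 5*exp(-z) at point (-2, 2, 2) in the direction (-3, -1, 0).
-9*sqrt(10)*cos(4)/5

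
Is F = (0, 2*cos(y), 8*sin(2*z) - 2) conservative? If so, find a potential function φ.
Yes, F is conservative. φ = -2*z + 2*sin(y) - 4*cos(2*z)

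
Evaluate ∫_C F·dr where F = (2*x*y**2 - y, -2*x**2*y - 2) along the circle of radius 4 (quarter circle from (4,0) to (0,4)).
-264 + 4*pi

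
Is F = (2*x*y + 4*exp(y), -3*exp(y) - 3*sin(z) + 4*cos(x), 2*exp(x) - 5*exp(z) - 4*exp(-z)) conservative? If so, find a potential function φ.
No, ∇×F = (3*cos(z), -2*exp(x), -2*x - 4*exp(y) - 4*sin(x)) ≠ 0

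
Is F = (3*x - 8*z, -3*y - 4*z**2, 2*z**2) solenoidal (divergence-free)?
No, ∇·F = 4*z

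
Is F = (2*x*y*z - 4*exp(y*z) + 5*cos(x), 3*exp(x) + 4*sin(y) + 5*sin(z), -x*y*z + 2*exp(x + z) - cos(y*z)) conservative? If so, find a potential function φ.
No, ∇×F = (-x*z + z*sin(y*z) - 5*cos(z), 2*x*y + y*z - 4*y*exp(y*z) - 2*exp(x + z), -2*x*z + 4*z*exp(y*z) + 3*exp(x)) ≠ 0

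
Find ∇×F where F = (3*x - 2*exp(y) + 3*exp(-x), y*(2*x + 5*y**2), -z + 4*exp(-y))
(-4*exp(-y), 0, 2*y + 2*exp(y))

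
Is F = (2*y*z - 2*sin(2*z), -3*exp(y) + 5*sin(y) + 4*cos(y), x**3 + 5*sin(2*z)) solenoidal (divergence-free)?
No, ∇·F = -3*exp(y) - 4*sin(y) + 5*cos(y) + 10*cos(2*z)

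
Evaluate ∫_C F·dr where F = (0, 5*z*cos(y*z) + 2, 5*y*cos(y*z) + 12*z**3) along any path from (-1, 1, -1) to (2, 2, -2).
-5*sin(4) + 5*sin(1) + 47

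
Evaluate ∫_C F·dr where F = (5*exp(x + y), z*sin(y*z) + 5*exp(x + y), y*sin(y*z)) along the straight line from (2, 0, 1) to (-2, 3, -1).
-5*exp(2) - cos(3) + 1 + 5*E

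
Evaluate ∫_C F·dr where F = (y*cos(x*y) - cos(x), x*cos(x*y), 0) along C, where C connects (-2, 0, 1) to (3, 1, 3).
-sin(2)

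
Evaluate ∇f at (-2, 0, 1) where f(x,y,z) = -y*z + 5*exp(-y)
(0, -6, 0)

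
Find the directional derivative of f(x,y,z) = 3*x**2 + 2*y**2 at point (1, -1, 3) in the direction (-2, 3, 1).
-12*sqrt(14)/7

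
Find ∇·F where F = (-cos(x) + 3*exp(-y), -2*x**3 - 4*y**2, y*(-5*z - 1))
-13*y + sin(x)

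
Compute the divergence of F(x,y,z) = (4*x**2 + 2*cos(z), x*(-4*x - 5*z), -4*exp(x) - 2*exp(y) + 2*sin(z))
8*x + 2*cos(z)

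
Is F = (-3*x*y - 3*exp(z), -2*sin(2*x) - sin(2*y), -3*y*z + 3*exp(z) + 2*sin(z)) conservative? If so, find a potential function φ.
No, ∇×F = (-3*z, -3*exp(z), 3*x - 4*cos(2*x)) ≠ 0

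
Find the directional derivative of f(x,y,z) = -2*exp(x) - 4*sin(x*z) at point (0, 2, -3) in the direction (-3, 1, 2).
-15*sqrt(14)/7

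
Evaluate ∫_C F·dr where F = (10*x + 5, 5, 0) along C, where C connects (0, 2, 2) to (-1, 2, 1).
0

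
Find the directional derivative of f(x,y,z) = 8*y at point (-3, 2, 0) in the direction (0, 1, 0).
8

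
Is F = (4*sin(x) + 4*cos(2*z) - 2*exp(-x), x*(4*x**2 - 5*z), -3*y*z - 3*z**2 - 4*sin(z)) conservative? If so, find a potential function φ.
No, ∇×F = (5*x - 3*z, -8*sin(2*z), 12*x**2 - 5*z) ≠ 0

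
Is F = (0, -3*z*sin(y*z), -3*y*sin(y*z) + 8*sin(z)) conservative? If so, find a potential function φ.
Yes, F is conservative. φ = -8*cos(z) + 3*cos(y*z)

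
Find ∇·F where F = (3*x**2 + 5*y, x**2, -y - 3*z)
6*x - 3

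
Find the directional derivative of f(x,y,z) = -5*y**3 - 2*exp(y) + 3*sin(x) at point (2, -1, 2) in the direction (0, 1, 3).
sqrt(10)*(-15*E - 2)*exp(-1)/10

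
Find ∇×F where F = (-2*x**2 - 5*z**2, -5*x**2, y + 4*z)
(1, -10*z, -10*x)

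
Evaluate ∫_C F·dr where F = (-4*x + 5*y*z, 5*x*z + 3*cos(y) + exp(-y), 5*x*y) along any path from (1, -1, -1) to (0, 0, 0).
-4 + 3*sin(1) + E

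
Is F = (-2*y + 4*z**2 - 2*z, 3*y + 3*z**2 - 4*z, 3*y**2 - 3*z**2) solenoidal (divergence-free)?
No, ∇·F = 3 - 6*z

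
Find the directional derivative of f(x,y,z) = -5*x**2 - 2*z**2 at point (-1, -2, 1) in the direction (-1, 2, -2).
-2/3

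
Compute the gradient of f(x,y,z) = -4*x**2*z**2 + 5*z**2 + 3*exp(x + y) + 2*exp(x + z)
(-8*x*z**2 + 3*exp(x + y) + 2*exp(x + z), 3*exp(x + y), -8*x**2*z + 10*z + 2*exp(x + z))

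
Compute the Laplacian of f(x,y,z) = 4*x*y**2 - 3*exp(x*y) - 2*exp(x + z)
-x*(3*x*exp(x*y) - 8) - 3*y**2*exp(x*y) - 4*exp(x + z)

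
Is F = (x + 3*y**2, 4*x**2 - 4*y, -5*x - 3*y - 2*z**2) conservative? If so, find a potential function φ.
No, ∇×F = (-3, 5, 8*x - 6*y) ≠ 0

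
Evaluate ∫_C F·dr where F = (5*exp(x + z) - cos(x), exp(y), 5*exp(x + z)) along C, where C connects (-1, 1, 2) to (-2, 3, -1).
-6*E - sin(1) + 5*exp(-3) + sin(2) + exp(3)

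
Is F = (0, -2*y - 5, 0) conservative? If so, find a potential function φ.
Yes, F is conservative. φ = y*(-y - 5)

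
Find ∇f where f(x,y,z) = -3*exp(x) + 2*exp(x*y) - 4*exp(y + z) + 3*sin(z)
(2*y*exp(x*y) - 3*exp(x), 2*x*exp(x*y) - 4*exp(y + z), -4*exp(y + z) + 3*cos(z))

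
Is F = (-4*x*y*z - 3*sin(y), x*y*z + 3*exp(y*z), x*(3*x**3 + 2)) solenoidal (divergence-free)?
No, ∇·F = z*(x - 4*y + 3*exp(y*z))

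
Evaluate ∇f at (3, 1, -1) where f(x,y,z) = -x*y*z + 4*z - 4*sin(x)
(1 - 4*cos(3), 3, 1)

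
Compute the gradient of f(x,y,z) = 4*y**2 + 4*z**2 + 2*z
(0, 8*y, 8*z + 2)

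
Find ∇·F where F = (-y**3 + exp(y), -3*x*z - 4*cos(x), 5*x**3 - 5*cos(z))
5*sin(z)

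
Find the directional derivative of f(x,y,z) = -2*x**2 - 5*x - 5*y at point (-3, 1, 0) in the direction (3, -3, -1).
36*sqrt(19)/19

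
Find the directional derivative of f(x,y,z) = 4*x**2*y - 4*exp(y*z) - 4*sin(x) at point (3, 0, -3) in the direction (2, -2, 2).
-4*sqrt(3)*(cos(3) + 12)/3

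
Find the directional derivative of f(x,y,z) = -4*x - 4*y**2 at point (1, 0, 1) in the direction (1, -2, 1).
-2*sqrt(6)/3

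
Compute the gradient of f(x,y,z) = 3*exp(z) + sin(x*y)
(y*cos(x*y), x*cos(x*y), 3*exp(z))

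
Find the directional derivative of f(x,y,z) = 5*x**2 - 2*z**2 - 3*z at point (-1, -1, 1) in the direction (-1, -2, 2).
-4/3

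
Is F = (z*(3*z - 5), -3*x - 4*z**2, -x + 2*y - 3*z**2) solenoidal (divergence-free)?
No, ∇·F = -6*z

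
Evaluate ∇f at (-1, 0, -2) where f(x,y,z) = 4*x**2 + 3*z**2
(-8, 0, -12)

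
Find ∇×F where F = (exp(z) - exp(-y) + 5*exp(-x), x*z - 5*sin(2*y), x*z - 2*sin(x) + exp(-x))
(-x, -z + exp(z) + 2*cos(x) + exp(-x), z - exp(-y))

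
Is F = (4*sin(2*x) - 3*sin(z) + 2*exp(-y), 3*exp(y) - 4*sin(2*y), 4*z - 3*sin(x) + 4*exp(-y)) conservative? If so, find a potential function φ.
No, ∇×F = (-4*exp(-y), 3*cos(x) - 3*cos(z), 2*exp(-y)) ≠ 0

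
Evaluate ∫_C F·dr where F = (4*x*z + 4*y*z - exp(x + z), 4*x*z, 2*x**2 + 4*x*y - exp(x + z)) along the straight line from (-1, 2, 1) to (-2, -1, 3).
55 - E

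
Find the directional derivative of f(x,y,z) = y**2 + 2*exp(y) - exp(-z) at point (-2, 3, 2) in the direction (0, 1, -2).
2*sqrt(5)*(-1 + (3 + exp(3))*exp(2))*exp(-2)/5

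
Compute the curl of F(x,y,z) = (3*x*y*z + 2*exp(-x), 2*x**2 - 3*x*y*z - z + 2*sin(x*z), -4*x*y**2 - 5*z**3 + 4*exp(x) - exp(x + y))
(-5*x*y - 2*x*cos(x*z) - exp(x + y) + 1, 3*x*y + 4*y**2 - 4*exp(x) + exp(x + y), -3*x*z + 4*x - 3*y*z + 2*z*cos(x*z))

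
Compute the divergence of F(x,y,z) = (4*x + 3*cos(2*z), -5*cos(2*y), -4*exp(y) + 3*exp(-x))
10*sin(2*y) + 4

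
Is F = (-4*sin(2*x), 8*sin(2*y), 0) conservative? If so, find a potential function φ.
Yes, F is conservative. φ = 2*cos(2*x) - 4*cos(2*y)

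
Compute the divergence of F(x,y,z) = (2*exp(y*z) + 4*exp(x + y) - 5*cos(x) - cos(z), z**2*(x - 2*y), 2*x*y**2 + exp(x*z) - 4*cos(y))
x*exp(x*z) - 2*z**2 + 4*exp(x + y) + 5*sin(x)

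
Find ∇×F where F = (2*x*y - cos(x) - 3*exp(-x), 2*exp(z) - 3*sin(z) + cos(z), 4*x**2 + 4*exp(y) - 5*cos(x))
(4*exp(y) - 2*exp(z) + sin(z) + 3*cos(z), -8*x - 5*sin(x), -2*x)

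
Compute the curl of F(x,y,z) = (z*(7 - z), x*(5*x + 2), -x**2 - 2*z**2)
(0, 2*x - 2*z + 7, 10*x + 2)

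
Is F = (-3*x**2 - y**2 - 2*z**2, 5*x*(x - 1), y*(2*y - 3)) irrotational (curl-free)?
No, ∇×F = (4*y - 3, -4*z, 10*x + 2*y - 5)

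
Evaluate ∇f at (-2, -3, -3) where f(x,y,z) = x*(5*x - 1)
(-21, 0, 0)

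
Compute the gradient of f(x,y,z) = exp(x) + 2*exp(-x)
(exp(x) - 2*exp(-x), 0, 0)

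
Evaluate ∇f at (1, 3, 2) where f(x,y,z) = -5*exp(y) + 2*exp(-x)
(-2*exp(-1), -5*exp(3), 0)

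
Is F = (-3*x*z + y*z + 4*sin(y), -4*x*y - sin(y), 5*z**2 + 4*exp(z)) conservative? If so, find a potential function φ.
No, ∇×F = (0, -3*x + y, -4*y - z - 4*cos(y)) ≠ 0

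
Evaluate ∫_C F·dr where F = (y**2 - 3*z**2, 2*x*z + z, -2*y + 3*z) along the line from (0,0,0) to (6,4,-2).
-14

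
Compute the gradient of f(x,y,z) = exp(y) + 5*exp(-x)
(-5*exp(-x), exp(y), 0)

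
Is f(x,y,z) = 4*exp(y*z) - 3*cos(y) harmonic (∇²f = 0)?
No, ∇²f = 4*y**2*exp(y*z) + 4*z**2*exp(y*z) + 3*cos(y)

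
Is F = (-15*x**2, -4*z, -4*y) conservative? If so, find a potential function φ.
Yes, F is conservative. φ = -5*x**3 - 4*y*z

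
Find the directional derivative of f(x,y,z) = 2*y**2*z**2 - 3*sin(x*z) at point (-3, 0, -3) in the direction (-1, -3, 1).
0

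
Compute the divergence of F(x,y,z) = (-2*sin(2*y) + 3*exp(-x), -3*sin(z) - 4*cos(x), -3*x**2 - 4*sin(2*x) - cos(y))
-3*exp(-x)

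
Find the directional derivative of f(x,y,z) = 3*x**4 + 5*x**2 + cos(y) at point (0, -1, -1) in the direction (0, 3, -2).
3*sqrt(13)*sin(1)/13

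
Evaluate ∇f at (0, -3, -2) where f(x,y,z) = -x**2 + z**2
(0, 0, -4)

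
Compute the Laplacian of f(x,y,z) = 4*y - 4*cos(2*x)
16*cos(2*x)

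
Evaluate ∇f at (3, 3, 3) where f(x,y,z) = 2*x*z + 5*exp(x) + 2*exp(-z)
(6 + 5*exp(3), 0, 6 - 2*exp(-3))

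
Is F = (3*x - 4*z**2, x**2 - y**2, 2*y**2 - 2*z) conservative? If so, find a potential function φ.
No, ∇×F = (4*y, -8*z, 2*x) ≠ 0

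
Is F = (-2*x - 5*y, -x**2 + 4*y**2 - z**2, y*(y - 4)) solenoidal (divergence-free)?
No, ∇·F = 8*y - 2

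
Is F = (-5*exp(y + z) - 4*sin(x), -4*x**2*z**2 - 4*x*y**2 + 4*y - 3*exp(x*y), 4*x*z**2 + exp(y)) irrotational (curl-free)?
No, ∇×F = (8*x**2*z + exp(y), -4*z**2 - 5*exp(y + z), -8*x*z**2 - 4*y**2 - 3*y*exp(x*y) + 5*exp(y + z))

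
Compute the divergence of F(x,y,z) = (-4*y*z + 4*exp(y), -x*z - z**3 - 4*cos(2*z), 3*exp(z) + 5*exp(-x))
3*exp(z)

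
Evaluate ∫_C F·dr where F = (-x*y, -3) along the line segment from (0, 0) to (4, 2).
-50/3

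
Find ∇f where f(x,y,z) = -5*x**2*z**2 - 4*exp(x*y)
(-10*x*z**2 - 4*y*exp(x*y), -4*x*exp(x*y), -10*x**2*z)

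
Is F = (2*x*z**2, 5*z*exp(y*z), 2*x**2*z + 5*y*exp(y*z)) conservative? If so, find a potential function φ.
Yes, F is conservative. φ = x**2*z**2 + 5*exp(y*z)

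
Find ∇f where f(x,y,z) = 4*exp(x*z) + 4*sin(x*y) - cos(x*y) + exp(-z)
(y*sin(x*y) + 4*y*cos(x*y) + 4*z*exp(x*z), x*(sin(x*y) + 4*cos(x*y)), 4*x*exp(x*z) - exp(-z))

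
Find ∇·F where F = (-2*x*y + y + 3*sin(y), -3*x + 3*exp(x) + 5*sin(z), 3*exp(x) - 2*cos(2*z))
-2*y + 4*sin(2*z)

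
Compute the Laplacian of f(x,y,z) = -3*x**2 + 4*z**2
2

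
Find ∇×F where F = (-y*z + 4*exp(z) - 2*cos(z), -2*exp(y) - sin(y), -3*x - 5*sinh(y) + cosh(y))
(sinh(y) - 5*cosh(y), -y + 4*exp(z) + 2*sin(z) + 3, z)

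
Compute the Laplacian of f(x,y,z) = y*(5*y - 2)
10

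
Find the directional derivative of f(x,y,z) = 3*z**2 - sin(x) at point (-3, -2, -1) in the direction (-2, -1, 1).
sqrt(6)*(-3 + cos(3))/3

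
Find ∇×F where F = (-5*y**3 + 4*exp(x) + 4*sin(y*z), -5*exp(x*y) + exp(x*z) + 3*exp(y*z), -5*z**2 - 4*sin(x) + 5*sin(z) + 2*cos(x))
(-x*exp(x*z) - 3*y*exp(y*z), 4*y*cos(y*z) + 2*sin(x) + 4*cos(x), 15*y**2 - 5*y*exp(x*y) + z*exp(x*z) - 4*z*cos(y*z))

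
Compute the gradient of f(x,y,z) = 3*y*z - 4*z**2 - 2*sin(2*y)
(0, 3*z - 4*cos(2*y), 3*y - 8*z)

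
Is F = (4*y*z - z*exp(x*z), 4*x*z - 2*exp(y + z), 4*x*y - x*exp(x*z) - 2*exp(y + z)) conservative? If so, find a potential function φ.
Yes, F is conservative. φ = 4*x*y*z - exp(x*z) - 2*exp(y + z)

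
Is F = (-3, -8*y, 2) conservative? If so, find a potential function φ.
Yes, F is conservative. φ = -3*x - 4*y**2 + 2*z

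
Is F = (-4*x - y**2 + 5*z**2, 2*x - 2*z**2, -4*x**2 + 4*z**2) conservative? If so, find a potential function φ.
No, ∇×F = (4*z, 8*x + 10*z, 2*y + 2) ≠ 0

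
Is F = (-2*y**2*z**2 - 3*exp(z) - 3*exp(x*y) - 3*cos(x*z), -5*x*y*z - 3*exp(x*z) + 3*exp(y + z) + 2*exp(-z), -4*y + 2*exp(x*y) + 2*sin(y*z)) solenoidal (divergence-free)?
No, ∇·F = -5*x*z - 3*y*exp(x*y) + 2*y*cos(y*z) + 3*z*sin(x*z) + 3*exp(y + z)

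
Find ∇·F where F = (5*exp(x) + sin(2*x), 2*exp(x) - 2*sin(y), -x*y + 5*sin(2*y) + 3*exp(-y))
5*exp(x) + 2*cos(2*x) - 2*cos(y)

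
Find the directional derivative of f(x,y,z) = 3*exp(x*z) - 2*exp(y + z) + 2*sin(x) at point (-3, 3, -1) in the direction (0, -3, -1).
sqrt(10)*(8 + 9*E)*exp(2)/10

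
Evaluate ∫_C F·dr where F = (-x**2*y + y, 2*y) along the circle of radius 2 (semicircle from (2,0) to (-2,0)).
0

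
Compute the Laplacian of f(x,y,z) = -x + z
0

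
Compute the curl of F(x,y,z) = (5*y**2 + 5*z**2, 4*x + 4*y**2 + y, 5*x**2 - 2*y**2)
(-4*y, -10*x + 10*z, 4 - 10*y)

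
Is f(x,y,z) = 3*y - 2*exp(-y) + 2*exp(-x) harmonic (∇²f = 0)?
No, ∇²f = -2*exp(-y) + 2*exp(-x)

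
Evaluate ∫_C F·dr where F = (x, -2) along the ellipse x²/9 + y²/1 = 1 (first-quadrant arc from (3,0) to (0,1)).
-13/2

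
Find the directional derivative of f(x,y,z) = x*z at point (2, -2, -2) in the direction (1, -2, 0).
-2*sqrt(5)/5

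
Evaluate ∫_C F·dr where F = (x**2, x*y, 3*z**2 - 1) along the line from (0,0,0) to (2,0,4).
188/3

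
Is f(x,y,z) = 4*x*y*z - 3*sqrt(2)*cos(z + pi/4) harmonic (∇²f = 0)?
No, ∇²f = 3*sqrt(2)*cos(z + pi/4)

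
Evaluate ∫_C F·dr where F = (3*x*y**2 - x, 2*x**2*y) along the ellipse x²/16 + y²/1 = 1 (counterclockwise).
0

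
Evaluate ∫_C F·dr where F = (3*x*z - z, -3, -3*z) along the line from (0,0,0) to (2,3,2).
-9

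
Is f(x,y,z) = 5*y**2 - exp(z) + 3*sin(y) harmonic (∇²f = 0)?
No, ∇²f = -exp(z) - 3*sin(y) + 10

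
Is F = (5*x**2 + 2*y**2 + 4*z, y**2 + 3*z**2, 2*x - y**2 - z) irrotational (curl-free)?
No, ∇×F = (-2*y - 6*z, 2, -4*y)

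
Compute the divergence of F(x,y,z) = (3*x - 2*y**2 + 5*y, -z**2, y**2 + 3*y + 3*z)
6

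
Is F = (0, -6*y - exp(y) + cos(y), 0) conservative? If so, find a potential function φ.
Yes, F is conservative. φ = -3*y**2 - exp(y) + sin(y)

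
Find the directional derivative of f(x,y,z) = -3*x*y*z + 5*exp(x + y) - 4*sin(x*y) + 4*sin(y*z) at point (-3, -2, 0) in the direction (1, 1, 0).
sqrt(2)*(5 + 10*exp(5)*cos(6))*exp(-5)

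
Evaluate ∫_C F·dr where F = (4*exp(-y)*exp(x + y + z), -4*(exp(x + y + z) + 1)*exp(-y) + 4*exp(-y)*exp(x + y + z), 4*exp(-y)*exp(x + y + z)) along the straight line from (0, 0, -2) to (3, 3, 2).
-4 - 4*exp(-2) + 4*exp(-3) + 4*exp(5)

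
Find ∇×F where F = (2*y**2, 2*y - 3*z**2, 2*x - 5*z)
(6*z, -2, -4*y)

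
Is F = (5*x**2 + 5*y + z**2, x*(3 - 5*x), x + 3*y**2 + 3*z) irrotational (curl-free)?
No, ∇×F = (6*y, 2*z - 1, -10*x - 2)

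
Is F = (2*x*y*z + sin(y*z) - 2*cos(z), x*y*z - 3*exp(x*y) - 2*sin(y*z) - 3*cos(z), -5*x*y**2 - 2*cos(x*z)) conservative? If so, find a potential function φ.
No, ∇×F = (-11*x*y + 2*y*cos(y*z) - 3*sin(z), 2*x*y + 5*y**2 + y*cos(y*z) - 2*z*sin(x*z) + 2*sin(z), -2*x*z + y*z - 3*y*exp(x*y) - z*cos(y*z)) ≠ 0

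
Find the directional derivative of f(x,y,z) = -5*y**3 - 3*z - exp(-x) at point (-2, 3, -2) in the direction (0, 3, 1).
-204*sqrt(10)/5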